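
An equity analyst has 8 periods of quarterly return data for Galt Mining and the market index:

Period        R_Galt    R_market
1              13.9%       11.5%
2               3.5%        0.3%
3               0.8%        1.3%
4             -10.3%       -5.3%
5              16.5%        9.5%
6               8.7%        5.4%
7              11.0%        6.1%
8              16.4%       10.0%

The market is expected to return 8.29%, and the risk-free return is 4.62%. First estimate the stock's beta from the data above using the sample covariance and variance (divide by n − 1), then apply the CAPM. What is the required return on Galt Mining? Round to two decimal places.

10.32%

Mean R_i = (13.9 + 3.5 + 0.8 − 10.3 + 16.5 + 8.7 + 11.0 + 16.4) / 8 = 7.5625%
Mean R_m = (11.5 + 0.3 + 1.3 − 5.3 + 9.5 + 5.4 + 6.1 + 10.0) / 8 = 4.8500%
Σ(R_i − R̄_i)(R_m − R̄_m) = 357.9350  ⇒  Cov = 357.9350 / 7 = 51.1336
Σ(R_m − R̄_m)² = 230.5600  ⇒  Var(R_m) = 230.5600 / 7 = 32.9371
β = Cov / Var(R_m) = 51.1336 / 32.9371 = 1.5525
MRP = 8.29% − 4.62% = 3.67%
E(R) = R_f + β × MRP = 4.62% + 1.5525 × 3.67% = 10.32%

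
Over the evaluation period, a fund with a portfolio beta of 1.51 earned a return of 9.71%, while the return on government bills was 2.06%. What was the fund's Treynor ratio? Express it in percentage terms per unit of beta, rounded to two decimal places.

5.07%

Treynor = (R_P − R_f) / β_P = (9.71% − 2.06%) / 1.5100 = 7.65% / 1.5100 = 5.07%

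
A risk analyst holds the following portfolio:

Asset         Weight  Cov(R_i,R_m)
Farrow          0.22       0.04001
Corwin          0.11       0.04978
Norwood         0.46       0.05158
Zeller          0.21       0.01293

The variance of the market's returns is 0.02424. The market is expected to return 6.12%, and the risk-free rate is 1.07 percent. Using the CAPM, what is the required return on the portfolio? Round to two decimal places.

9.55%

β_Farrow = 0.04001 / 0.02424 = 1.6506
β_Corwin = 0.04978 / 0.02424 = 2.0536
β_Norwood = 0.05158 / 0.02424 = 2.1279
β_Zeller = 0.01293 / 0.02424 = 0.5334
β_P = Σ w_i β_i = 0.22×1.6506 + 0.11×2.0536 + 0.46×2.1279 + 0.21×0.5334 = 1.6799
MRP = 6.12% − 1.07% = 5.05%
E(R_P) = R_f + β_P × MRP = 1.07% + 1.6799 × 5.05% = 9.55%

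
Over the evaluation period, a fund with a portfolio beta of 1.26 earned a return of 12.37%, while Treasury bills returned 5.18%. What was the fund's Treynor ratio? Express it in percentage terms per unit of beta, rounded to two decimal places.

Treynor = (R_P − R_f) / β_P = (12.37% − 5.18%) / 1.2600 = 7.19% / 1.2600 = 5.71%

5.71%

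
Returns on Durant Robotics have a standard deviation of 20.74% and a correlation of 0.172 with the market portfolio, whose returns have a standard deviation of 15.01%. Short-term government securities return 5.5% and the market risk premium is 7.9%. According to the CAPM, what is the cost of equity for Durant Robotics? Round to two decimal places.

β = ρ × σ_i / σ_m = 0.172 × 20.74% / 15.01% = 0.2377
E(R) = 5.5% + 0.2377 × 7.9% = 7.38%

7.38%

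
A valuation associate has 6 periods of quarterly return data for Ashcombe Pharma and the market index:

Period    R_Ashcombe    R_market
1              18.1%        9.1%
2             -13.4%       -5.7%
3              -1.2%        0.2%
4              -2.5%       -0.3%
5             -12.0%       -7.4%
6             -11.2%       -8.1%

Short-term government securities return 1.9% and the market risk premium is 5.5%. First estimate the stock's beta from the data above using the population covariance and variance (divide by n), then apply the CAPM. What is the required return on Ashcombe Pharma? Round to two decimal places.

11.70%

Mean R_i = (18.1 − 13.4 − 1.2 − 2.5 − 12.0 − 11.2) / 6 = -3.7000%
Mean R_m = (9.1 − 5.7 + 0.2 − 0.3 − 7.4 − 8.1) / 6 = -2.0333%
Σ(R_i − R̄_i)(R_m − R̄_m) = 375.9800  ⇒  Cov = 375.9800 / 6 = 62.6633
Σ(R_m − R̄_m)² = 210.9933  ⇒  Var(R_m) = 210.9933 / 6 = 35.1656
β = Cov / Var(R_m) = 62.6633 / 35.1656 = 1.7819
E(R) = R_f + β × MRP = 1.9% + 1.7819 × 5.5% = 11.70%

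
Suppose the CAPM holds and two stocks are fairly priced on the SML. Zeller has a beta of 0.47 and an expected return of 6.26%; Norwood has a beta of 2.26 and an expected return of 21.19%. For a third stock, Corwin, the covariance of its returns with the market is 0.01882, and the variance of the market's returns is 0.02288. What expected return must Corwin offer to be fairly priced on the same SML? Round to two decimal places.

MRP = (21.19% − 6.26%) / (2.26 − 0.47) = 8.3408%
R_f = 6.26% − 0.47 × 8.3408% = 2.3398%
β_Corwin = Cov / Var(R_m) = 0.01882 / 0.02288 = 0.8226
E(R_Corwin) = R_f + β × MRP = 2.3398% + 0.8226 × 8.3408% = 9.20%

9.20%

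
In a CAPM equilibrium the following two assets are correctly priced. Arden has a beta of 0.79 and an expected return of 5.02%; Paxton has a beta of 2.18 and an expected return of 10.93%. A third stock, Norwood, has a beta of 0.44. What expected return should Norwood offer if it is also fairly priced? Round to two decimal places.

3.53%

MRP (SML slope) = (10.93% − 5.02%) / (2.18 − 0.79) = 5.91% / 1.39 = 4.2518%
R_f (intercept) = 5.02% − 0.79 × 4.2518% = 1.6611%
E(R_Norwood) = R_f + β × MRP = 1.6611% + 0.44 × 4.2518% = 3.53%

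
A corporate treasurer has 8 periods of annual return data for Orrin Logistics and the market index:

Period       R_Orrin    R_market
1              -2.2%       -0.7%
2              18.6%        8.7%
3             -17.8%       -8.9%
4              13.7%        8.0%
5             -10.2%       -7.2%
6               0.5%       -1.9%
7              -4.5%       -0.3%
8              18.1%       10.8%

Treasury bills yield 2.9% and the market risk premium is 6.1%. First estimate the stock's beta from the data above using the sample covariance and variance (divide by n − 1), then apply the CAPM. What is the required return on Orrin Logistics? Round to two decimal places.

Mean R_i = (-2.2 + 18.6 − 17.8 + 13.7 − 10.2 + 0.5 − 4.5 + 18.1) / 8 = 2.0250%
Mean R_m = (-0.7 + 8.7 − 8.9 + 8.0 − 7.2 − 1.9 − 0.3 + 10.8) / 8 = 1.0625%
Σ(R_i − R̄_i)(R_m − R̄_m) = 683.4875  ⇒  Cov = 683.4875 / 7 = 97.6411
Σ(R_m − R̄_m)² = 382.5388  ⇒  Var(R_m) = 382.5388 / 7 = 54.6484
β = Cov / Var(R_m) = 97.6411 / 54.6484 = 1.7867
E(R) = R_f + β × MRP = 2.9% + 1.7867 × 6.1% = 13.80%

13.80%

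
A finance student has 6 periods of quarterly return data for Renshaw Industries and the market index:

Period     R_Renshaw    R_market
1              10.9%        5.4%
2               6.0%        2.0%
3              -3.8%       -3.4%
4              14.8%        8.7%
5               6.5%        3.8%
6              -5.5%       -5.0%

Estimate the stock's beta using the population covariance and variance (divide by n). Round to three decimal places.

Mean R_i = (10.9 + 6.0 − 3.8 + 14.8 + 6.5 − 5.5) / 6 = 4.8167%
Mean R_m = (5.4 + 2.0 − 3.4 + 8.7 + 3.8 − 5.0) / 6 = 1.9167%
Σ(R_i − R̄_i)(R_m − R̄_m) = 209.3483  ⇒  Cov = 209.3483 / 6 = 34.8914
Σ(R_m − R̄_m)² = 137.8083  ⇒  Var(R_m) = 137.8083 / 6 = 22.9681
β = Cov / Var(R_m) = 34.8914 / 22.9681 = 1.5191

1.519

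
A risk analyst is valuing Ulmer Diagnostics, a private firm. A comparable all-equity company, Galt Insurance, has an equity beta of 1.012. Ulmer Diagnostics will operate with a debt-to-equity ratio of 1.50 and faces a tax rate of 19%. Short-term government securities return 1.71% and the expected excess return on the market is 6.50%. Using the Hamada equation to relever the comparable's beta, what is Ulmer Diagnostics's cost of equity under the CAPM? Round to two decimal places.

16.28%

β_L = β_U × [1 + (1 − t)(D/E)] = 1.012 × [1 + (1 − 0.19) × 1.50]
    = 1.012 × [1 + 0.81 × 1.50] = 1.012 × 2.2150 = 2.2416
E(R) = R_f + β_L × MRP = 1.71% + 2.2416 × 6.50% = 16.28%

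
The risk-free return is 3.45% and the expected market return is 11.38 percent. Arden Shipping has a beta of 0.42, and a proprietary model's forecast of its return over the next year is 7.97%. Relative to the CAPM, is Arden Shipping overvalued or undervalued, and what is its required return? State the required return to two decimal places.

Undervalued; required return 6.78%

MRP = 11.38% − 3.45% = 7.93%
Required return = R_f + β·MRP = 3.45% + 0.42 × 7.93% = 6.78%
Forecast 7.97% > required 6.78% → the stock plots above the SML → undervalued.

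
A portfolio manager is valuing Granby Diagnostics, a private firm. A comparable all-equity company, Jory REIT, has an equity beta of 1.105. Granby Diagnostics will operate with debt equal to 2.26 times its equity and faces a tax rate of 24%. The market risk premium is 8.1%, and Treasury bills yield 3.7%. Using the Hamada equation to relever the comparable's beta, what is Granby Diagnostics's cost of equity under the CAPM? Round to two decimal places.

β_L = β_U × [1 + (1 − t)(D/E)] = 1.105 × [1 + (1 − 0.24) × 2.26]
    = 1.105 × [1 + 0.76 × 2.26] = 1.105 × 2.7176 = 3.0029
E(R) = R_f + β_L × MRP = 3.7% + 3.0029 × 8.1% = 28.02%

28.02%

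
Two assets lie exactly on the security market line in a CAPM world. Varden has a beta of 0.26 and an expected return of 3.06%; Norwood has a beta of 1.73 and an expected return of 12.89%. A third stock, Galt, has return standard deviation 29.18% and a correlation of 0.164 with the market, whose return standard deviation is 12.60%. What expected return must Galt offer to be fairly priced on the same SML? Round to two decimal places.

3.86%

MRP = (12.89% − 3.06%) / (1.73 − 0.26) = 6.6871%
R_f = 3.06% − 0.26 × 6.6871% = 1.3214%
β_Galt = ρ·σ_i/σ_m = 0.164 × 29.18 / 12.60 = 0.3798
E(R_Galt) = R_f + β × MRP = 1.3214% + 0.3798 × 6.6871% = 3.86%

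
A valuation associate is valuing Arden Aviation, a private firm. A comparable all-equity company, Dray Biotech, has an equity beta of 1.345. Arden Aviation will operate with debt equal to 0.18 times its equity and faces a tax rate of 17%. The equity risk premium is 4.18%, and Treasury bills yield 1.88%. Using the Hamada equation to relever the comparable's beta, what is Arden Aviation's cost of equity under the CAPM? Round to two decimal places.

8.34%

β_L = β_U × [1 + (1 − t)(D/E)] = 1.345 × [1 + (1 − 0.17) × 0.18]
    = 1.345 × [1 + 0.83 × 0.18] = 1.345 × 1.1494 = 1.5459
E(R) = R_f + β_L × MRP = 1.88% + 1.5459 × 4.18% = 8.34%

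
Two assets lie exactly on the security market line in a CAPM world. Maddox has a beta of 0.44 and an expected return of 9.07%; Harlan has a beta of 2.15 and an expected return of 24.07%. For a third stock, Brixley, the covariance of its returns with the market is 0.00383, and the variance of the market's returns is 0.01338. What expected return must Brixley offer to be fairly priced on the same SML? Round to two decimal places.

7.72%

MRP = (24.07% − 9.07%) / (2.15 − 0.44) = 8.7719%
R_f = 9.07% − 0.44 × 8.7719% = 5.2104%
β_Brixley = Cov / Var(R_m) = 0.00383 / 0.01338 = 0.2862
E(R_Brixley) = R_f + β × MRP = 5.2104% + 0.2862 × 8.7719% = 7.72%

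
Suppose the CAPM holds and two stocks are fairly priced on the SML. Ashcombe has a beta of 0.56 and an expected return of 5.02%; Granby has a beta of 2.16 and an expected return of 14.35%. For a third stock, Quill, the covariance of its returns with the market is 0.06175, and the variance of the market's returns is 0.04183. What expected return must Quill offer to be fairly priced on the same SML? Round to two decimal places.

10.36%

MRP = (14.35% − 5.02%) / (2.16 − 0.56) = 5.8313%
R_f = 5.02% − 0.56 × 5.8313% = 1.7545%
β_Quill = Cov / Var(R_m) = 0.06175 / 0.04183 = 1.4762
E(R_Quill) = R_f + β × MRP = 1.7545% + 1.4762 × 5.8313% = 10.36%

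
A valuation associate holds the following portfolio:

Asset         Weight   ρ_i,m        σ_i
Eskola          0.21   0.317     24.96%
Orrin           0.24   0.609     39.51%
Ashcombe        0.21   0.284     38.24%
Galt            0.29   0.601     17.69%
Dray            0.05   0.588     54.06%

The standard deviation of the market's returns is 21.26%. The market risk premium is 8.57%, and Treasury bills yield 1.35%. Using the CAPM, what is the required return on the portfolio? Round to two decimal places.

7.15%

β_Eskola = 0.317 × 24.96% / 21.26% = 0.3722
β_Orrin = 0.609 × 39.51% / 21.26% = 1.1318
β_Ashcombe = 0.284 × 38.24% / 21.26% = 0.5108
β_Galt = 0.601 × 17.69% / 21.26% = 0.5001
β_Dray = 0.588 × 54.06% / 21.26% = 1.4952
β_P = Σ w_i β_i = 0.21×0.3722 + 0.24×1.1318 + 0.21×0.5108 + 0.29×0.5001 + 0.05×1.4952 = 0.6769
E(R_P) = R_f + β_P × MRP = 1.35% + 0.6769 × 8.57% = 7.15%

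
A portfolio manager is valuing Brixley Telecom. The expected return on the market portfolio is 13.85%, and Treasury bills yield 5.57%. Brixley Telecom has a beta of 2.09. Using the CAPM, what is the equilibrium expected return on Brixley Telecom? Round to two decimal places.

22.88%

Market risk premium = E(R_m) − R_f = 13.85% − 5.57% = 8.28%
E(R) = R_f + β × MRP = 5.57% + 2.09 × 8.28% = 22.88%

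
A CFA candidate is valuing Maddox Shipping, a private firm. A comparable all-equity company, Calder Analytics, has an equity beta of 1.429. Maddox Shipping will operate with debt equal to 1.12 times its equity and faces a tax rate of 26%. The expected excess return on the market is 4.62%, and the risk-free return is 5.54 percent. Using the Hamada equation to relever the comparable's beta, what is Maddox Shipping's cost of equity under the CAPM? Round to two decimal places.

β_L = β_U × [1 + (1 − t)(D/E)] = 1.429 × [1 + (1 − 0.26) × 1.12]
    = 1.429 × [1 + 0.74 × 1.12] = 1.429 × 1.8288 = 2.6134
E(R) = R_f + β_L × MRP = 5.54% + 2.6134 × 4.62% = 17.61%

17.61%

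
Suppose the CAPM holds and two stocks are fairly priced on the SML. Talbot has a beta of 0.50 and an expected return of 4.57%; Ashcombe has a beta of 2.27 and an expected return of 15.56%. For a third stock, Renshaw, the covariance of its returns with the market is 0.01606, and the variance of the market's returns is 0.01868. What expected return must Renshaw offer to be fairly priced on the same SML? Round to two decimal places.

6.80%

MRP = (15.56% − 4.57%) / (2.27 − 0.50) = 6.2090%
R_f = 4.57% − 0.50 × 6.2090% = 1.4655%
β_Renshaw = Cov / Var(R_m) = 0.01606 / 0.01868 = 0.8597
E(R_Renshaw) = R_f + β × MRP = 1.4655% + 0.8597 × 6.2090% = 6.80%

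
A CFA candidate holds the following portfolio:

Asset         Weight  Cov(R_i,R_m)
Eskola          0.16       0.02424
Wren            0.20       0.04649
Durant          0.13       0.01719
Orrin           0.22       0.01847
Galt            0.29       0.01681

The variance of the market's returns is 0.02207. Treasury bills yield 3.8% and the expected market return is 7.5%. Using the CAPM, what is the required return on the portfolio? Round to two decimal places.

β_Eskola = 0.02424 / 0.02207 = 1.0983
β_Wren = 0.04649 / 0.02207 = 2.1065
β_Durant = 0.01719 / 0.02207 = 0.7789
β_Orrin = 0.01847 / 0.02207 = 0.8369
β_Galt = 0.01681 / 0.02207 = 0.7617
β_P = Σ w_i β_i = 0.16×1.0983 + 0.20×2.1065 + 0.13×0.7789 + 0.22×0.8369 + 0.29×0.7617 = 1.1033
MRP = 7.5% − 3.8% = 3.70%
E(R_P) = R_f + β_P × MRP = 3.8% + 1.1033 × 3.7% = 7.88%

7.88%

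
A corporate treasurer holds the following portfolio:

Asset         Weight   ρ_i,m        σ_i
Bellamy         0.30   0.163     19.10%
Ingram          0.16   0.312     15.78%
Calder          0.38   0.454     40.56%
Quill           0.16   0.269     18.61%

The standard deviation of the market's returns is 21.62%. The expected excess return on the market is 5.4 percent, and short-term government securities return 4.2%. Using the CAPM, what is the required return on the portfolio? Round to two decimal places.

6.58%

β_Bellamy = 0.163 × 19.10% / 21.62% = 0.1440
β_Ingram = 0.312 × 15.78% / 21.62% = 0.2277
β_Calder = 0.454 × 40.56% / 21.62% = 0.8517
β_Quill = 0.269 × 18.61% / 21.62% = 0.2315
β_P = Σ w_i β_i = 0.30×0.1440 + 0.16×0.2277 + 0.38×0.8517 + 0.16×0.2315 = 0.4403
E(R_P) = R_f + β_P × MRP = 4.2% + 0.4403 × 5.4% = 6.58%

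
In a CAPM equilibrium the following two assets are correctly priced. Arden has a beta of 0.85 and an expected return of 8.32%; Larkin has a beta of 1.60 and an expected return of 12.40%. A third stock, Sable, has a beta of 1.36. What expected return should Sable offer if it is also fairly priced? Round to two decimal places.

11.09%

MRP (SML slope) = (12.40% − 8.32%) / (1.60 − 0.85) = 4.08% / 0.75 = 5.4400%
R_f (intercept) = 8.32% − 0.85 × 5.4400% = 3.6960%
E(R_Sable) = R_f + β × MRP = 3.6960% + 1.36 × 5.4400% = 11.09%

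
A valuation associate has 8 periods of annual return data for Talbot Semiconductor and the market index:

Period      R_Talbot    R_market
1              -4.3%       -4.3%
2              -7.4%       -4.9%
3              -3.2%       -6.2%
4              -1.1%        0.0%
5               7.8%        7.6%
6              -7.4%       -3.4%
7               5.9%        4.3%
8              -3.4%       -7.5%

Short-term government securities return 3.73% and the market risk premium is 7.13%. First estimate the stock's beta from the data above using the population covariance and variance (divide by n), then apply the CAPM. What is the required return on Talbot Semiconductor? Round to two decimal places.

10.40%

Mean R_i = (-4.3 − 7.4 − 3.2 − 1.1 + 7.8 − 7.4 + 5.9 − 3.4) / 8 = -1.6375%
Mean R_m = (-4.3 − 4.9 − 6.2 + 0.0 + 7.6 − 3.4 + 4.3 − 7.5) / 8 = -1.8000%
Σ(R_i − R̄_i)(R_m − R̄_m) = 186.3200  ⇒  Cov = 186.3200 / 8 = 23.2900
Σ(R_m − R̄_m)² = 199.0800  ⇒  Var(R_m) = 199.0800 / 8 = 24.8850
β = Cov / Var(R_m) = 23.2900 / 24.8850 = 0.9359
E(R) = R_f + β × MRP = 3.73% + 0.9359 × 7.13% = 10.40%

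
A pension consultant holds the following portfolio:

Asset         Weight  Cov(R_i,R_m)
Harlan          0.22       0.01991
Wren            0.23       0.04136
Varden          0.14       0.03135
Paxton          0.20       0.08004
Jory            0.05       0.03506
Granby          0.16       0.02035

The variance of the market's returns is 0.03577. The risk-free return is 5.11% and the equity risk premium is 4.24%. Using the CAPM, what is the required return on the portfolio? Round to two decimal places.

β_Harlan = 0.01991 / 0.03577 = 0.5566
β_Wren = 0.04136 / 0.03577 = 1.1563
β_Varden = 0.03135 / 0.03577 = 0.8764
β_Paxton = 0.08004 / 0.03577 = 2.2376
β_Jory = 0.03506 / 0.03577 = 0.9802
β_Granby = 0.02035 / 0.03577 = 0.5689
β_P = Σ w_i β_i = 0.22×0.5566 + 0.23×1.1563 + 0.14×0.8764 + 0.20×2.2376 + 0.05×0.9802 + 0.16×0.5689 = 1.0987
E(R_P) = R_f + β_P × MRP = 5.11% + 1.0987 × 4.24% = 9.77%

9.77%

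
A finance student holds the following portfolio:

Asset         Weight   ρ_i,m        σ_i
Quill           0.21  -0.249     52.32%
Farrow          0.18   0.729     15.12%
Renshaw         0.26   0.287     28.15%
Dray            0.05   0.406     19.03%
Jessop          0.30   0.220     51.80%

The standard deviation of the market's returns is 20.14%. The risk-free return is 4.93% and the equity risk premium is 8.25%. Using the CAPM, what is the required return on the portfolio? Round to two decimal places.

β_Quill = -0.249 × 52.32% / 20.14% = -0.6469
β_Farrow = 0.729 × 15.12% / 20.14% = 0.5473
β_Renshaw = 0.287 × 28.15% / 20.14% = 0.4011
β_Dray = 0.406 × 19.03% / 20.14% = 0.3836
β_Jessop = 0.220 × 51.80% / 20.14% = 0.5658
β_P = Σ w_i β_i = 0.21×-0.6469 + 0.18×0.5473 + 0.26×0.4011 + 0.05×0.3836 + 0.30×0.5658 = 0.2559
E(R_P) = R_f + β_P × MRP = 4.93% + 0.2559 × 8.25% = 7.04%

7.04%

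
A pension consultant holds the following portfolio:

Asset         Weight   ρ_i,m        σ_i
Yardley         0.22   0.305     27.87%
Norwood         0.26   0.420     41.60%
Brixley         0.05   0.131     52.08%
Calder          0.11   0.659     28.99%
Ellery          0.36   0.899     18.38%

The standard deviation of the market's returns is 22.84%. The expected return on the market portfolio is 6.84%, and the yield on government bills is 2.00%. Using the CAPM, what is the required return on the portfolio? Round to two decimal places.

β_Yardley = 0.305 × 27.87% / 22.84% = 0.3722
β_Norwood = 0.420 × 41.60% / 22.84% = 0.7650
β_Brixley = 0.131 × 52.08% / 22.84% = 0.2987
β_Calder = 0.659 × 28.99% / 22.84% = 0.8364
β_Ellery = 0.899 × 18.38% / 22.84% = 0.7235
β_P = Σ w_i β_i = 0.22×0.3722 + 0.26×0.7650 + 0.05×0.2987 + 0.11×0.8364 + 0.36×0.7235 = 0.6482
MRP = 6.84% − 2.00% = 4.84%
E(R_P) = R_f + β_P × MRP = 2.00% + 0.6482 × 4.84% = 5.14%

5.14%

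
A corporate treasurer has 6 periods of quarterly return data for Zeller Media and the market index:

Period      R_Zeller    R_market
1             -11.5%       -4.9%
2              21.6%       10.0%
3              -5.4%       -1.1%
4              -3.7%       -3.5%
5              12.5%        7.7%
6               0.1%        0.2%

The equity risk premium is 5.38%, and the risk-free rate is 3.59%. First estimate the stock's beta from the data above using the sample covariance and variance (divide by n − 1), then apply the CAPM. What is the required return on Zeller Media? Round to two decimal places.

Mean R_i = (-11.5 + 21.6 − 5.4 − 3.7 + 12.5 + 0.1) / 6 = 2.2667%
Mean R_m = (-4.9 + 10.0 − 1.1 − 3.5 + 7.7 + 0.2) / 6 = 1.4000%
Σ(R_i − R̄_i)(R_m − R̄_m) = 368.4700  ⇒  Cov = 368.4700 / 5 = 73.6940
Σ(R_m − R̄_m)² = 185.0400  ⇒  Var(R_m) = 185.0400 / 5 = 37.0080
β = Cov / Var(R_m) = 73.6940 / 37.0080 = 1.9913
E(R) = R_f + β × MRP = 3.59% + 1.9913 × 5.38% = 14.30%

14.30%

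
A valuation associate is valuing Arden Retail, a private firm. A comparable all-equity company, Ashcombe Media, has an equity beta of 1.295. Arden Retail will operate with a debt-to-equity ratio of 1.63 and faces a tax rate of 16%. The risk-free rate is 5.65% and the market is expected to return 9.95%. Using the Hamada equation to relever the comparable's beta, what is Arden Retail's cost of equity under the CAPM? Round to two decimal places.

β_L = β_U × [1 + (1 − t)(D/E)] = 1.295 × [1 + (1 − 0.16) × 1.63]
    = 1.295 × [1 + 0.84 × 1.63] = 1.295 × 2.3692 = 3.0681
MRP = 9.95% − 5.65% = 4.30%
E(R) = R_f + β_L × MRP = 5.65% + 3.0681 × 4.30% = 18.84%

18.84%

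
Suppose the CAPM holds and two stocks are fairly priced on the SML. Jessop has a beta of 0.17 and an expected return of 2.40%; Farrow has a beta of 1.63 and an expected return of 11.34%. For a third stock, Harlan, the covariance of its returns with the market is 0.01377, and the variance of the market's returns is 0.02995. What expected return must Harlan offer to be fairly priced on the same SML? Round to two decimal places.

MRP = (11.34% − 2.40%) / (1.63 − 0.17) = 6.1233%
R_f = 2.40% − 0.17 × 6.1233% = 1.3590%
β_Harlan = Cov / Var(R_m) = 0.01377 / 0.02995 = 0.4598
E(R_Harlan) = R_f + β × MRP = 1.3590% + 0.4598 × 6.1233% = 4.17%

4.17%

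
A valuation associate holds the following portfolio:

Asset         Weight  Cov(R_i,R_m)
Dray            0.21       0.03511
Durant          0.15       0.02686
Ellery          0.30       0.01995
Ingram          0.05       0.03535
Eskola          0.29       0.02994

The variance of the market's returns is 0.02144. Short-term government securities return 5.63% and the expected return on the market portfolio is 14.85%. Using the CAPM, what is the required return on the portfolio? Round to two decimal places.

17.60%

β_Dray = 0.03511 / 0.02144 = 1.6376
β_Durant = 0.02686 / 0.02144 = 1.2528
β_Ellery = 0.01995 / 0.02144 = 0.9305
β_Ingram = 0.03535 / 0.02144 = 1.6488
β_Eskola = 0.02994 / 0.02144 = 1.3965
β_P = Σ w_i β_i = 0.21×1.6376 + 0.15×1.2528 + 0.30×0.9305 + 0.05×1.6488 + 0.29×1.3965 = 1.2984
MRP = 14.85% − 5.63% = 9.22%
E(R_P) = R_f + β_P × MRP = 5.63% + 1.2984 × 9.22% = 17.60%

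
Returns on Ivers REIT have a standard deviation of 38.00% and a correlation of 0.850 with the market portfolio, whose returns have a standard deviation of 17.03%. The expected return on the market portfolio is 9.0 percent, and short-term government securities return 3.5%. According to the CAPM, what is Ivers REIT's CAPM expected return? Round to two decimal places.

β = ρ × σ_i / σ_m = 0.850 × 38.00% / 17.03% = 1.8967
MRP = 9.0% − 3.5% = 5.50%
E(R) = 3.5% + 1.8967 × 5.5% = 13.93%

13.93%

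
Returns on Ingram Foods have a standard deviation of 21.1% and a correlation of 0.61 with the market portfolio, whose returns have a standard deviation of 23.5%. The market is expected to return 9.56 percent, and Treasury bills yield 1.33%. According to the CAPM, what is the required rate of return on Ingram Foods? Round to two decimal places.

5.84%

β = ρ × σ_i / σ_m = 0.61 × 21.1% / 23.5% = 0.5477
MRP = 9.56% − 1.33% = 8.23%
E(R) = 1.33% + 0.5477 × 8.23% = 5.84%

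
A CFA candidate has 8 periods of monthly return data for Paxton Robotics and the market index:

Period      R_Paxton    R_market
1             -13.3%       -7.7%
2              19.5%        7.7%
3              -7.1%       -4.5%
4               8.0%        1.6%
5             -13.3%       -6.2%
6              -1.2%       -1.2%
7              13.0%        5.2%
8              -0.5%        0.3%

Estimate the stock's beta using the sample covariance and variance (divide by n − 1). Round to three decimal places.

2.198

Mean R_i = (-13.3 + 19.5 − 7.1 + 8.0 − 13.3 − 1.2 + 13.0 − 0.5) / 8 = 0.6375%
Mean R_m = (-7.7 + 7.7 − 4.5 + 1.6 − 6.2 − 1.2 + 5.2 + 0.3) / 8 = -0.6000%
Σ(R_i − R̄_i)(R_m − R̄_m) = 451.7200  ⇒  Cov = 451.7200 / 7 = 64.5314
Σ(R_m − R̄_m)² = 205.5200  ⇒  Var(R_m) = 205.5200 / 7 = 29.3600
β = Cov / Var(R_m) = 64.5314 / 29.3600 = 2.1979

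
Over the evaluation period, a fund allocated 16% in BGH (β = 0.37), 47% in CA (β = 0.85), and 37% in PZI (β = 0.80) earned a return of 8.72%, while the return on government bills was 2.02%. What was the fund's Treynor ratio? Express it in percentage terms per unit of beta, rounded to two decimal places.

β_P = 0.16×0.37 + 0.47×0.85 + 0.37×0.80 = 0.7547
Treynor = (R_P − R_f) / β_P = (8.72% − 2.02%) / 0.7547 = 6.70% / 0.7547 = 8.88%

8.88%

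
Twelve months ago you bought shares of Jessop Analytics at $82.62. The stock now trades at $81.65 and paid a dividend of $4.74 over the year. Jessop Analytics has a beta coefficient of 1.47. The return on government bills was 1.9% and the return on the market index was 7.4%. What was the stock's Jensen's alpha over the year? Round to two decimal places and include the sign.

Realised HPR = (P1 + D1 − P0) / P0 = (81.65 + 4.74 − 82.62) / 82.62 = 3.77 / 82.62 = 4.5631%
MRP = 7.4% − 1.9% = 5.50%
CAPM required = R_f + β·MRP = 1.9% + 1.47 × 5.5% = 9.9850%
α = realised − required = 4.5631% − 9.9850% = -5.42%

-5.42%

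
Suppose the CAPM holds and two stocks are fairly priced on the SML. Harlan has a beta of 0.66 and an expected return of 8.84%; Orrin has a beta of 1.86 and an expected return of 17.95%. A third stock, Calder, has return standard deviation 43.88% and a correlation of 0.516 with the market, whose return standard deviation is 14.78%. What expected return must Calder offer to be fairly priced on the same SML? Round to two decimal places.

15.46%

MRP = (17.95% − 8.84%) / (1.86 − 0.66) = 7.5917%
R_f = 8.84% − 0.66 × 7.5917% = 3.8295%
β_Calder = ρ·σ_i/σ_m = 0.516 × 43.88 / 14.78 = 1.5319
E(R_Calder) = R_f + β × MRP = 3.8295% + 1.5319 × 7.5917% = 15.46%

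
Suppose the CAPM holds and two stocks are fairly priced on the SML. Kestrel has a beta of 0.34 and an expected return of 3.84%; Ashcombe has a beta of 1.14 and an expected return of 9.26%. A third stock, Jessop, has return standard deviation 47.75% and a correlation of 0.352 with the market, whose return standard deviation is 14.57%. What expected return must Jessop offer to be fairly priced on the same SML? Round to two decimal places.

MRP = (9.26% − 3.84%) / (1.14 − 0.34) = 6.7750%
R_f = 3.84% − 0.34 × 6.7750% = 1.5365%
β_Jessop = ρ·σ_i/σ_m = 0.352 × 47.75 / 14.57 = 1.1536
E(R_Jessop) = R_f + β × MRP = 1.5365% + 1.1536 × 6.7750% = 9.35%

9.35%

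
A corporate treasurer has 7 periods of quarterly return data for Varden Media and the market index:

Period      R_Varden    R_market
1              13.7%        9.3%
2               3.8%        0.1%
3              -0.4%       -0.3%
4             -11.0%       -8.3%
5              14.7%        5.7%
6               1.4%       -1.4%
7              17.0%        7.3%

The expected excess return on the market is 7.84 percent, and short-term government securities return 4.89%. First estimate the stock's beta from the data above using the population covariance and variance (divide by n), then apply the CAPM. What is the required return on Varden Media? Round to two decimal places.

17.49%

Mean R_i = (13.7 + 3.8 − 0.4 − 11.0 + 14.7 + 1.4 + 17.0) / 7 = 5.6000%
Mean R_m = (9.3 + 0.1 − 0.3 − 8.3 + 5.7 − 1.4 + 7.3) / 7 = 1.7714%
Σ(R_i − R̄_i)(R_m − R̄_m) = 355.7000  ⇒  Cov = 355.7000 / 7 = 50.8143
Σ(R_m − R̄_m)² = 221.2543  ⇒  Var(R_m) = 221.2543 / 7 = 31.6078
β = Cov / Var(R_m) = 50.8143 / 31.6078 = 1.6077
E(R) = R_f + β × MRP = 4.89% + 1.6077 × 7.84% = 17.49%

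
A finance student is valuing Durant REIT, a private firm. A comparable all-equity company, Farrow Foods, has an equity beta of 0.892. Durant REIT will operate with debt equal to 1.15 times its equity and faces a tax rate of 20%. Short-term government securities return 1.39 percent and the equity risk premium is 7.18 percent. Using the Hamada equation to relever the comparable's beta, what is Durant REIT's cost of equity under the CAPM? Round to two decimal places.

13.69%

β_L = β_U × [1 + (1 − t)(D/E)] = 0.892 × [1 + (1 − 0.20) × 1.15]
    = 0.892 × [1 + 0.80 × 1.15] = 0.892 × 1.9200 = 1.7126
E(R) = R_f + β_L × MRP = 1.39% + 1.7126 × 7.18% = 13.69%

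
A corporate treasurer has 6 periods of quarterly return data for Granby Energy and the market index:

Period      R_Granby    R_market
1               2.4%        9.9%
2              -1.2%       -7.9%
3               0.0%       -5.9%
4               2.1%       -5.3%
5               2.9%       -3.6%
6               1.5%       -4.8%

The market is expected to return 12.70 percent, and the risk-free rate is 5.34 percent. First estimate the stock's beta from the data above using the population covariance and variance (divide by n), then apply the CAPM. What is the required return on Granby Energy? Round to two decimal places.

6.30%

Mean R_i = (2.4 − 1.2 + 0.0 + 2.1 + 2.9 + 1.5) / 6 = 1.2833%
Mean R_m = (9.9 − 7.9 − 5.9 − 5.3 − 3.6 − 4.8) / 6 = -2.9333%
Σ(R_i − R̄_i)(R_m − R̄_m) = 27.0567  ⇒  Cov = 27.0567 / 6 = 4.5095
Σ(R_m − R̄_m)² = 207.6933  ⇒  Var(R_m) = 207.6933 / 6 = 34.6156
β = Cov / Var(R_m) = 4.5095 / 34.6156 = 0.1303
MRP = 12.70% − 5.34% = 7.36%
E(R) = R_f + β × MRP = 5.34% + 0.1303 × 7.36% = 6.30%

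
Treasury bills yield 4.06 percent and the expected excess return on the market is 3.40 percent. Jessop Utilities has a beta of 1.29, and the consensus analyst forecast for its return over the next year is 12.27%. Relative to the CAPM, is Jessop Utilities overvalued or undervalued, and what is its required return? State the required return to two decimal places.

Undervalued; required return 8.45%

Required return = R_f + β·MRP = 4.06% + 1.29 × 3.40% = 8.45%
Forecast 12.27% > required 8.45% → the stock plots above the SML → undervalued.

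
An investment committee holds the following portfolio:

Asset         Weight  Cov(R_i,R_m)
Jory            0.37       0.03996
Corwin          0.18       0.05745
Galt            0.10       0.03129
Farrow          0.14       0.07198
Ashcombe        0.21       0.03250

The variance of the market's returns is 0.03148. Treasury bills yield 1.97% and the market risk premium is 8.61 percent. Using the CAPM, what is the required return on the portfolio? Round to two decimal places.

14.32%

β_Jory = 0.03996 / 0.03148 = 1.2694
β_Corwin = 0.05745 / 0.03148 = 1.8250
β_Galt = 0.03129 / 0.03148 = 0.9940
β_Farrow = 0.07198 / 0.03148 = 2.2865
β_Ashcombe = 0.03250 / 0.03148 = 1.0324
β_P = Σ w_i β_i = 0.37×1.2694 + 0.18×1.8250 + 0.10×0.9940 + 0.14×2.2865 + 0.21×1.0324 = 1.4345
E(R_P) = R_f + β_P × MRP = 1.97% + 1.4345 × 8.61% = 14.32%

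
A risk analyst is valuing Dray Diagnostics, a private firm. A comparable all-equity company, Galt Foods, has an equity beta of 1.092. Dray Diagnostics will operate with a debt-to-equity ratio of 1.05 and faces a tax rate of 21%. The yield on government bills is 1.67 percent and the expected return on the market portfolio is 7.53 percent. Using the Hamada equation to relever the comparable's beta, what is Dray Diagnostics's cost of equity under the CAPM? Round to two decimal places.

β_L = β_U × [1 + (1 − t)(D/E)] = 1.092 × [1 + (1 − 0.21) × 1.05]
    = 1.092 × [1 + 0.79 × 1.05] = 1.092 × 1.8295 = 1.9978
MRP = 7.53% − 1.67% = 5.86%
E(R) = R_f + β_L × MRP = 1.67% + 1.9978 × 5.86% = 13.38%

13.38%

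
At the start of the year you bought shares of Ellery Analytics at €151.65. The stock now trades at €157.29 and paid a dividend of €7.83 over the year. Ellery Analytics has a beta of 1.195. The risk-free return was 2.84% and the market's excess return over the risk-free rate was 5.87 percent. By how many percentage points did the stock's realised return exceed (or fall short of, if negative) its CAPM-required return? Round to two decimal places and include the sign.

Realised HPR = (P1 + D1 − P0) / P0 = (157.29 + 7.83 − 151.65) / 151.65 = 13.47 / 151.65 = 8.8823%
CAPM required = R_f + β·MRP = 2.84% + 1.195 × 5.87% = 9.85465%
α = realised − required = 8.8823% − 9.85465% = -0.97%

-0.97%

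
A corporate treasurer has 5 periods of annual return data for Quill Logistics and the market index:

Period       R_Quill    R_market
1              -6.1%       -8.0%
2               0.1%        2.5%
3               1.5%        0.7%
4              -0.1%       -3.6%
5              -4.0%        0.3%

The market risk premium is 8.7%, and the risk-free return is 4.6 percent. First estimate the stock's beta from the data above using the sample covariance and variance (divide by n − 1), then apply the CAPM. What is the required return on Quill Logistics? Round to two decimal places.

8.95%

Mean R_i = (-6.1 + 0.1 + 1.5 − 0.1 − 4.0) / 5 = -1.7200%
Mean R_m = (-8.0 + 2.5 + 0.7 − 3.6 + 0.3) / 5 = -1.6200%
Σ(R_i − R̄_i)(R_m − R̄_m) = 35.3280  ⇒  Cov = 35.3280 / 4 = 8.8320
Σ(R_m − R̄_m)² = 70.6680  ⇒  Var(R_m) = 70.6680 / 4 = 17.6670
β = Cov / Var(R_m) = 8.8320 / 17.6670 = 0.4999
E(R) = R_f + β × MRP = 4.6% + 0.4999 × 8.7% = 8.95%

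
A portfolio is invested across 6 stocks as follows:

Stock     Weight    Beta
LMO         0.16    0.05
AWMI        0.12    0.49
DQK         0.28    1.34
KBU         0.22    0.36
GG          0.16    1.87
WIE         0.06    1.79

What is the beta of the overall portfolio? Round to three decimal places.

0.928

β_P = Σ w_i β_i = 0.16×0.05 + 0.12×0.49 + 0.28×1.34 + 0.22×0.36 + 0.16×1.87 + 0.06×1.79 = 0.9278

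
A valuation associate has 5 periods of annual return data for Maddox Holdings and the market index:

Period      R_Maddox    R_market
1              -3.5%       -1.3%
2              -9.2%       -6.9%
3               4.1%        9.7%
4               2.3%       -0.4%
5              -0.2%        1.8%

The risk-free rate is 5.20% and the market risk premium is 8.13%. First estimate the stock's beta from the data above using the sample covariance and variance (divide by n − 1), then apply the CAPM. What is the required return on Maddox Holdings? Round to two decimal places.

11.38%

Mean R_i = (-3.5 − 9.2 + 4.1 + 2.3 − 0.2) / 5 = -1.3000%
Mean R_m = (-1.3 − 6.9 + 9.7 − 0.4 + 1.8) / 5 = 0.5800%
Σ(R_i − R̄_i)(R_m − R̄_m) = 110.2900  ⇒  Cov = 110.2900 / 4 = 27.5725
Σ(R_m − R̄_m)² = 145.1080  ⇒  Var(R_m) = 145.1080 / 4 = 36.2770
β = Cov / Var(R_m) = 27.5725 / 36.2770 = 0.7601
E(R) = R_f + β × MRP = 5.20% + 0.7601 × 8.13% = 11.38%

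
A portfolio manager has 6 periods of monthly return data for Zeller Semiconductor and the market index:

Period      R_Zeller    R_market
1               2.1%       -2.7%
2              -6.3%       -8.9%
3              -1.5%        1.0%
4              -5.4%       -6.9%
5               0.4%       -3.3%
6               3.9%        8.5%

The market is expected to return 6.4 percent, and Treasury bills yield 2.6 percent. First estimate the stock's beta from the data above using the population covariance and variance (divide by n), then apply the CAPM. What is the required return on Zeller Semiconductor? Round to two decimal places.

Mean R_i = (2.1 − 6.3 − 1.5 − 5.4 + 0.4 + 3.9) / 6 = -1.1333%
Mean R_m = (-2.7 − 8.9 + 1.0 − 6.9 − 3.3 + 8.5) / 6 = -2.0500%
Σ(R_i − R̄_i)(R_m − R̄_m) = 104.0500  ⇒  Cov = 104.0500 / 6 = 17.3417
Σ(R_m − R̄_m)² = 193.0350  ⇒  Var(R_m) = 193.0350 / 6 = 32.1725
β = Cov / Var(R_m) = 17.3417 / 32.1725 = 0.5390
MRP = 6.4% − 2.6% = 3.80%
E(R) = R_f + β × MRP = 2.6% + 0.5390 × 3.8% = 4.65%

4.65%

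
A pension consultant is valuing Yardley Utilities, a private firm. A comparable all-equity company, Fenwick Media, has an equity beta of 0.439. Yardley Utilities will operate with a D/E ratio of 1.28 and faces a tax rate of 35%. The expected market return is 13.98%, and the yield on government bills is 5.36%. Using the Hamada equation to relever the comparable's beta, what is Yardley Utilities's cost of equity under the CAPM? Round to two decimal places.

12.29%

β_L = β_U × [1 + (1 − t)(D/E)] = 0.439 × [1 + (1 − 0.35) × 1.28]
    = 0.439 × [1 + 0.65 × 1.28] = 0.439 × 1.8320 = 0.8042
MRP = 13.98% − 5.36% = 8.62%
E(R) = R_f + β_L × MRP = 5.36% + 0.8042 × 8.62% = 12.29%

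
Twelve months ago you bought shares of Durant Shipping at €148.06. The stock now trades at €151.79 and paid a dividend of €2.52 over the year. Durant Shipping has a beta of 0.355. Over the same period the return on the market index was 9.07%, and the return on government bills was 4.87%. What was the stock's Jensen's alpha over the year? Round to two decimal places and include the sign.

Realised HPR = (P1 + D1 − P0) / P0 = (151.79 + 2.52 − 148.06) / 148.06 = 6.25 / 148.06 = 4.2213%
MRP = 9.07% − 4.87% = 4.20%
CAPM required = R_f + β·MRP = 4.87% + 0.355 × 4.20% = 6.36100%
α = realised − required = 4.2213% − 6.36100% = -2.14%

-2.14%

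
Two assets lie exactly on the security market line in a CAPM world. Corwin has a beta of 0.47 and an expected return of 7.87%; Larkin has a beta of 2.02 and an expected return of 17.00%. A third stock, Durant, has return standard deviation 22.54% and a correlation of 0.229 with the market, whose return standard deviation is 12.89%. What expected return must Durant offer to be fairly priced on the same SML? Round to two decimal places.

MRP = (17.00% − 7.87%) / (2.02 − 0.47) = 5.8903%
R_f = 7.87% − 0.47 × 5.8903% = 5.1016%
β_Durant = ρ·σ_i/σ_m = 0.229 × 22.54 / 12.89 = 0.4004
E(R_Durant) = R_f + β × MRP = 5.1016% + 0.4004 × 5.8903% = 7.46%

7.46%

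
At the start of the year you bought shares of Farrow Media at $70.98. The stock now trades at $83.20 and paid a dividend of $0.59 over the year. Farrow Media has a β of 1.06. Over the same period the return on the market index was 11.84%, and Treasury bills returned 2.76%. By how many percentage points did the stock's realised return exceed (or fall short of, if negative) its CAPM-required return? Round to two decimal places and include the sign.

Realised HPR = (P1 + D1 − P0) / P0 = (83.20 + 0.59 − 70.98) / 70.98 = 12.81 / 70.98 = 18.0473%
MRP = 11.84% − 2.76% = 9.08%
CAPM required = R_f + β·MRP = 2.76% + 1.06 × 9.08% = 12.3848%
α = realised − required = 18.0473% − 12.3848% = +5.66%

+5.66%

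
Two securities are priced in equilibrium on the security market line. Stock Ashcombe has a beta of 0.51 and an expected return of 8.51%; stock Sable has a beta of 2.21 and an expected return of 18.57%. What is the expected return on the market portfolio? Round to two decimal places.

Both satisfy E(R) = R_f + β·MRP, so the slope of the SML is
MRP = (18.57% − 8.51%) / (2.21 − 0.51) = 10.06% / 1.70 = 5.9176%
R_f = E(R_Ashcombe) − β_Ashcombe·MRP = 8.51% − 0.51 × 5.9176% = 5.4920%
E(R_m) = R_f + MRP = 5.4920% + 5.9176% = 11.41%

11.41%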